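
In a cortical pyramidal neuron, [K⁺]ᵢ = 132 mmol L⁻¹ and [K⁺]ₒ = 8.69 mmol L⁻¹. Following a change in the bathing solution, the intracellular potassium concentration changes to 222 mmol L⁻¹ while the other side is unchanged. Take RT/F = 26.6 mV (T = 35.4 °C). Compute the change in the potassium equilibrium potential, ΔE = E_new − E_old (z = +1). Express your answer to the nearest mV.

-14 mV

E_old = (26.6/1)·ln(8.69/132) = -72.37 mV
E_new = (26.6/1)·ln(8.69/222) = -86.20 mV
ΔE = -86.20 − (-72.37) = -13.83 mV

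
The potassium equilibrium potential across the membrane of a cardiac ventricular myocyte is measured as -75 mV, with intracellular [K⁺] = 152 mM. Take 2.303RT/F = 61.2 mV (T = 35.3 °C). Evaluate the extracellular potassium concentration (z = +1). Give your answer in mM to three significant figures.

Nernst: E = (61.2/1) · log₁₀([out]/[in]), so log₁₀([out]/[in]) = -75.0 × 1 / 61.2 = -1.2255.
[out]/[in] = 10^(-1.2255) = 0.0595.
[out] = 0.0595 × 152 = 9.044 mM.

9.04 mM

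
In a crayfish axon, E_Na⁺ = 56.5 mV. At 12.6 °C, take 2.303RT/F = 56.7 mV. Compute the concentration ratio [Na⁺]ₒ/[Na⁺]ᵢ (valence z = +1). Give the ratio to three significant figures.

9.92

log₁₀([out]/[in]) = E·z/(56.7) = 56.5 × 1 / 56.7 = 0.9965
[out]/[in] = 10^(0.9965) = 9.919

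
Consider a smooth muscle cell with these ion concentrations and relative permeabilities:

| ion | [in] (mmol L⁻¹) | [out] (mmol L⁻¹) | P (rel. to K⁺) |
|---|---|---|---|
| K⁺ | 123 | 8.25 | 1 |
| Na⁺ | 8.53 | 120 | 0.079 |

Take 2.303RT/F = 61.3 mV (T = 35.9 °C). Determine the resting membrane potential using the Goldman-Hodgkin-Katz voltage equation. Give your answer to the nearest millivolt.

Vm = 61.3 · log₁₀[(Σ P·[cation]ₒ + Σ P·[anion]ᵢ) / (Σ P·[cation]ᵢ + Σ P·[anion]ₒ)]
Numerator = 1×8.25 + 0.079×120 = 17.73
Denominator = 1×123 + 0.079×8.53 = 123.7
Vm = 61.3 · log₁₀(0.14336) = 61.3 × (-0.8436) = -51.71 mV

-52 mV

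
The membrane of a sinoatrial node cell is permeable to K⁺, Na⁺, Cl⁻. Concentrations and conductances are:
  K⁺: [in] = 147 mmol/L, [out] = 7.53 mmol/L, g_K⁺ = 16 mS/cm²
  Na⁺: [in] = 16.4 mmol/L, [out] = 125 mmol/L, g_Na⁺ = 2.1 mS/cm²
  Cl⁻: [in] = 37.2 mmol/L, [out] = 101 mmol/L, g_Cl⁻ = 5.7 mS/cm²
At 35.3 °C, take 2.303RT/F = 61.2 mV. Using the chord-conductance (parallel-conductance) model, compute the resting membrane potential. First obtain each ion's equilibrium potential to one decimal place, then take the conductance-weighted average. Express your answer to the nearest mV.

-55 mV

E_K⁺ = (61.2/1)·log₁₀(7.53/147) = -79.0 mV
E_Na⁺ = (61.2/1)·log₁₀(125/16.4) = 54.0 mV
E_Cl⁻ = (61.2/-1)·log₁₀(101/37.2) = -26.5 mV
Vm = (Σ gᵢEᵢ)/(Σ gᵢ) = (16·-79.0 + 2.1·54.0 + 5.7·-26.5) / (16 + 2.1 + 5.7)
= -1301.65 / 23.8 = -54.69 mV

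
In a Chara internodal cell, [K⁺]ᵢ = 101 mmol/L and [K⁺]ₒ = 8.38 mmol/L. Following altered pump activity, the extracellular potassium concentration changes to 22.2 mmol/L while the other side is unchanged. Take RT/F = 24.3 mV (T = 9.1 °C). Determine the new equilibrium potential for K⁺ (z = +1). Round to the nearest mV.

After the shift: [K⁺]_out = 22.2, [K⁺]_in = 101 mmol/L.
E_new = (24.3/1)·ln(22.2/101) = 24.30 · (-1.5150) = -36.82 mV

-37 mV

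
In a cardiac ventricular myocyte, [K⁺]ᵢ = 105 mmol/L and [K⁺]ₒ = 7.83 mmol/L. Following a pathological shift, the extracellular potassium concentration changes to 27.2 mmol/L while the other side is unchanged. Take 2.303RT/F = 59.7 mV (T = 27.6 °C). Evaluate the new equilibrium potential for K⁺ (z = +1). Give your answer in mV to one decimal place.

-35.0 mV

After the shift: [K⁺]_out = 27.2, [K⁺]_in = 105 mmol/L.
E_new = (59.7/1)·log₁₀(27.2/105) = 59.70 · (-0.5866) = -35.02 mV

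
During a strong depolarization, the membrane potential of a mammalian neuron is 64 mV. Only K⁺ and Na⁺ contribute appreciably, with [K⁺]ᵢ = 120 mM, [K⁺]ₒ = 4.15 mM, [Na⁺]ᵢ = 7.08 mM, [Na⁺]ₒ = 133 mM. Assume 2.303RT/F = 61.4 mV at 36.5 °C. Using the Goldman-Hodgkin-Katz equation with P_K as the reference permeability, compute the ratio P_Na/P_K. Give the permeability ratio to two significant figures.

24

Let α = P_Na/P_K. GHK: Vm = 61.4·log₁₀[(Kₒ + α·Naₒ)/(Kᵢ + α·Naᵢ)].
10^(Vm/61.4) = 10^(64.0/61.4) = 11.024
So 11.024·(Kᵢ + α·Naᵢ) = Kₒ + α·Naₒ → α = (11.024·120.0 − 4.15) / (133.0 − 11.024·7.08)
α = (1323 − 4.15) / (133.0 − 78.05) = 1319/54.95 = 24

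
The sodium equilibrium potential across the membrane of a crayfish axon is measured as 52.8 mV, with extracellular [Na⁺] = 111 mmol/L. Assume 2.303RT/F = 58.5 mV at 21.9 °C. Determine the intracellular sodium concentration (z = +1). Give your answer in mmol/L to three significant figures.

13.9 mmol/L

Nernst: E = (58.5/1) · log₁₀([out]/[in]), so log₁₀([out]/[in]) = 52.8 × 1 / 58.5 = 0.9026.
[out]/[in] = 10^(0.9026) = 7.99.
[in] = 111 / 7.99 = 13.89 mmol/L.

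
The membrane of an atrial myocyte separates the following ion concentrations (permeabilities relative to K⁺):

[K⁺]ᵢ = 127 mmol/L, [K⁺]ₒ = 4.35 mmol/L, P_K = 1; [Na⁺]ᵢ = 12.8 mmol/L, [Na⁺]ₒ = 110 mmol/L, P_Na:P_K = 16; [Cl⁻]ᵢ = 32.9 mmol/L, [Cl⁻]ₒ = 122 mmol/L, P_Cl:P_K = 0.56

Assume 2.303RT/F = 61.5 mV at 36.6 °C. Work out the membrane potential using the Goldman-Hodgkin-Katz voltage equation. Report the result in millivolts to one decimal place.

39.9 mV

Vm = 61.5 · log₁₀[(Σ P·[cation]ₒ + Σ P·[anion]ᵢ) / (Σ P·[cation]ᵢ + Σ P·[anion]ₒ)]
Numerator = 1×4.35 + 16×110 + 0.56×32.9 = 1783
Denominator = 1×127 + 16×12.8 + 0.56×122 = 400.1
Vm = 61.5 · log₁₀(4.4556) = 61.5 × (0.6489) = 39.91 mV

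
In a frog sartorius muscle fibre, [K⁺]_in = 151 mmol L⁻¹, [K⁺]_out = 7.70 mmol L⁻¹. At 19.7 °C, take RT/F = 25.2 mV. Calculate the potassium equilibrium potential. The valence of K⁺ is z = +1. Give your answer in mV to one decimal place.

-75.0 mV

E = (25.2/z) · ln([K⁺]_out/[K⁺]_in) with z = +1.
= (25.2/1) · ln(7.70/151) = 25.20 · ln(0.05099)
= 25.20 · (-2.9761) = -75.00 mV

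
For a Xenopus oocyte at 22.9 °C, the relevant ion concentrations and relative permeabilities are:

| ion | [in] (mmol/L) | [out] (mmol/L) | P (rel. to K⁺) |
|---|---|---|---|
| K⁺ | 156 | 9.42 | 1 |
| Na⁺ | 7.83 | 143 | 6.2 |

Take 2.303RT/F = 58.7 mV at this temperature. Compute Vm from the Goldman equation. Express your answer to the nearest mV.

Vm = 58.7 · log₁₀[(Σ P·[cation]ₒ + Σ P·[anion]ᵢ) / (Σ P·[cation]ᵢ + Σ P·[anion]ₒ)]
Numerator = 1×9.42 + 6.2×143 = 896
Denominator = 1×156 + 6.2×7.83 = 204.5
Vm = 58.7 · log₁₀(4.3805) = 58.7 × (0.6415) = 37.66 mV

38 mV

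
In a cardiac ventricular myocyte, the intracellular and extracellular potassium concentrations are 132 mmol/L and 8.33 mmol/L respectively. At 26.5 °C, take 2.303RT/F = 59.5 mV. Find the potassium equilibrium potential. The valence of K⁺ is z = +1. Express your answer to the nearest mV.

E = (59.5/z) · log₁₀([K⁺]_out/[K⁺]_in) with z = +1.
= (59.5/1) · log₁₀(8.33/132) = 59.50 · log₁₀(0.06311)
= 59.50 · (-1.1999) = -71.40 mV

-71 mV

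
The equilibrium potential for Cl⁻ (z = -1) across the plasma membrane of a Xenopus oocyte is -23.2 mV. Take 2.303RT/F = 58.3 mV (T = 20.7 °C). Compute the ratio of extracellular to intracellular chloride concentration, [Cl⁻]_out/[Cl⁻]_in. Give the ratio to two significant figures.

2.5

log₁₀([out]/[in]) = E·z/(58.3) = -23.2 × -1 / 58.3 = 0.3979
[out]/[in] = 10^(0.3979) = 2.5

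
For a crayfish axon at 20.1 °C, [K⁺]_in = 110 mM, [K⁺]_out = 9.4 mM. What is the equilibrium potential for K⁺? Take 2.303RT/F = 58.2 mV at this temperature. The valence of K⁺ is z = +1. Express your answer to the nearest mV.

-62 mV

E = (58.2/z) · log₁₀([K⁺]_out/[K⁺]_in) with z = +1.
= (58.2/1) · log₁₀(9.4/110) = 58.20 · log₁₀(0.08545)
= 58.20 · (-1.0683) = -62.17 mV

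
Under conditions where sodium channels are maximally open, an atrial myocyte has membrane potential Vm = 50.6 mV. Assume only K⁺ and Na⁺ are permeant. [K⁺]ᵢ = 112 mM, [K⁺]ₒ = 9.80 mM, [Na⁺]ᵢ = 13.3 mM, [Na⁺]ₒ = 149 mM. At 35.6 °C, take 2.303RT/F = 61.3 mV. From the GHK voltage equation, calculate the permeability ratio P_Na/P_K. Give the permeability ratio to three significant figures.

12.3

Let α = P_Na/P_K. GHK: Vm = 61.3·log₁₀[(Kₒ + α·Naₒ)/(Kᵢ + α·Naᵢ)].
10^(Vm/61.3) = 10^(50.6/61.3) = 6.6903
So 6.6903·(Kᵢ + α·Naᵢ) = Kₒ + α·Naₒ → α = (6.6903·112.0 − 9.8) / (149.0 − 6.6903·13.3)
α = (749.3 − 9.8) / (149.0 − 88.98) = 739.5/60.02 = 12.32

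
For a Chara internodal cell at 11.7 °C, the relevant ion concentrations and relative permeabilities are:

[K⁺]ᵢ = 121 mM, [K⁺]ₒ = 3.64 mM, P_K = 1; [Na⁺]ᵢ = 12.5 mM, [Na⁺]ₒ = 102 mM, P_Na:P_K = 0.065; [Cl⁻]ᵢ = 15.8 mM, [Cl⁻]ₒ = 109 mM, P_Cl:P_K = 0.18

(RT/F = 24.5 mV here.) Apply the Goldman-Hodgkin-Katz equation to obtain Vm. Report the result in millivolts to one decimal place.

Vm = 24.5 · ln[(Σ P·[cation]ₒ + Σ P·[anion]ᵢ) / (Σ P·[cation]ᵢ + Σ P·[anion]ₒ)]
Numerator = 1×3.64 + 0.065×102 + 0.18×15.8 = 13.11
Denominator = 1×121 + 0.065×12.5 + 0.18×109 = 141.4
Vm = 24.5 · ln(0.092723) = 24.5 × (-2.3781) = -58.26 mV

-58.3 mV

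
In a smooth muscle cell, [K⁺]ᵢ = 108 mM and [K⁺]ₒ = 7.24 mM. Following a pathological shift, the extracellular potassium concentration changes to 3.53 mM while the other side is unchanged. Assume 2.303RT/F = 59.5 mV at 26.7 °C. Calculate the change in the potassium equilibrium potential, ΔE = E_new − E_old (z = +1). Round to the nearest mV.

-19 mV

E_old = (59.5/1)·log₁₀(7.24/108) = -69.83 mV
E_new = (59.5/1)·log₁₀(3.53/108) = -88.40 mV
ΔE = -88.40 − (-69.83) = -18.56 mV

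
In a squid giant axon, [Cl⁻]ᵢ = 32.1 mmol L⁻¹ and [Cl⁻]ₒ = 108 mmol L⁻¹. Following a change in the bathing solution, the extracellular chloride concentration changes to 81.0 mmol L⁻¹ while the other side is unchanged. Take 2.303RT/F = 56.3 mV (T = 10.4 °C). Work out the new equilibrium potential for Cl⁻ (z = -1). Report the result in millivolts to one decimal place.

After the shift: [Cl⁻]_out = 81.0, [Cl⁻]_in = 32.1 mmol L⁻¹.
E_new = (56.3/-1)·log₁₀(81.0/32.1) = -56.30 · (0.4020) = -22.63 mV

-22.6 mV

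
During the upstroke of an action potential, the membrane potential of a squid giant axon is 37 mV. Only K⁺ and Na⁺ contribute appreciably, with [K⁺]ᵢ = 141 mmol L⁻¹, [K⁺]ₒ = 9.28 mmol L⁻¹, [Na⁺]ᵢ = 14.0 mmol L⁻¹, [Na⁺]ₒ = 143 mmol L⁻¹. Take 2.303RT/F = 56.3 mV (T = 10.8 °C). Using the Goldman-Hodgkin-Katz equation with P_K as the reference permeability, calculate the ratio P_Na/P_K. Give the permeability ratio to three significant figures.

Let α = P_Na/P_K. GHK: Vm = 56.3·log₁₀[(Kₒ + α·Naₒ)/(Kᵢ + α·Naᵢ)].
10^(Vm/56.3) = 10^(37.0/56.3) = 4.5414
So 4.5414·(Kᵢ + α·Naᵢ) = Kₒ + α·Naₒ → α = (4.5414·141.0 − 9.28) / (143.0 − 4.5414·14.0)
α = (640.3 − 9.28) / (143.0 − 63.58) = 631.1/79.42 = 7.946

7.95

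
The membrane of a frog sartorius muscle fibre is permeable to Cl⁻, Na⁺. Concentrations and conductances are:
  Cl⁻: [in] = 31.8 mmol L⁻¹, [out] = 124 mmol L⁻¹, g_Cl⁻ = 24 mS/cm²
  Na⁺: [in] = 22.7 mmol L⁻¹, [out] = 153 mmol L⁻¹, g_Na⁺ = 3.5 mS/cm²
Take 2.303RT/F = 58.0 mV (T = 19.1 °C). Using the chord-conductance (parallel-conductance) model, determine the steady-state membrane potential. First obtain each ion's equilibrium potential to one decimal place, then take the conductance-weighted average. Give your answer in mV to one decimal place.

E_Cl⁻ = (58.0/-1)·log₁₀(124/31.8) = -34.3 mV
E_Na⁺ = (58.0/1)·log₁₀(153/22.7) = 48.1 mV
Vm = (Σ gᵢEᵢ)/(Σ gᵢ) = (24·-34.3 + 3.5·48.1) / (24 + 3.5)
= -654.85 / 27.5 = -23.81 mV

-23.8 mV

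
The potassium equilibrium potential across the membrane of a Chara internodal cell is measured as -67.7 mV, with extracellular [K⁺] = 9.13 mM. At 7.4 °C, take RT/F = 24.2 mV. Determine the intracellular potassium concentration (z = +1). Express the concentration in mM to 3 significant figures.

Nernst: E = (24.2/1) · ln([out]/[in]), so ln([out]/[in]) = -67.7 × 1 / 24.2 = -2.7975.
[out]/[in] = e^(-2.7975) = 0.06096.
[in] = 9.13 / 0.06096 = 149.8 mM.

150 mM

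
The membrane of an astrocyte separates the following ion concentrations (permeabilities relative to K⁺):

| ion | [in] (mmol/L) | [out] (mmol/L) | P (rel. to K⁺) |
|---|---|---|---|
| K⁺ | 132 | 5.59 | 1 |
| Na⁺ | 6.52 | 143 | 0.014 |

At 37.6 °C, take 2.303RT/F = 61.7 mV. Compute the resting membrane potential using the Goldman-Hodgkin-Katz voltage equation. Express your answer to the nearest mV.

Vm = 61.7 · log₁₀[(Σ P·[cation]ₒ + Σ P·[anion]ᵢ) / (Σ P·[cation]ᵢ + Σ P·[anion]ₒ)]
Numerator = 1×5.59 + 0.014×143 = 7.592
Denominator = 1×132 + 0.014×6.52 = 132.1
Vm = 61.7 · log₁₀(0.057475) = 61.7 × (-1.2405) = -76.54 mV

-77 mV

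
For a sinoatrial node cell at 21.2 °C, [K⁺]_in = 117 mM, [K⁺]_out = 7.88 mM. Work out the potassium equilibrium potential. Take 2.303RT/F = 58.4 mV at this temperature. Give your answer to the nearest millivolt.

-68 mV

E = (58.4/z) · log₁₀([K⁺]_out/[K⁺]_in) with z = +1.
= (58.4/1) · log₁₀(7.88/117) = 58.40 · log₁₀(0.06735)
= 58.40 · (-1.1717) = -68.42 mV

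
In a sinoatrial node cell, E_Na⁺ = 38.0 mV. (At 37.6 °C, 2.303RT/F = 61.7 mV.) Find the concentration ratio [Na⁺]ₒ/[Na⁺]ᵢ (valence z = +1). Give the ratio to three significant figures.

log₁₀([out]/[in]) = E·z/(61.7) = 38.0 × 1 / 61.7 = 0.6159
[out]/[in] = 10^(0.6159) = 4.129

4.13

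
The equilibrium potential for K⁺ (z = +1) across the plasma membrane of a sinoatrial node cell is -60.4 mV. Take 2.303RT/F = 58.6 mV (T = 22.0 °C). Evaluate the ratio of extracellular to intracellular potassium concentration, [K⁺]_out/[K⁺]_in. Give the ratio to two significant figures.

0.093

log₁₀([out]/[in]) = E·z/(58.6) = -60.4 × 1 / 58.6 = -1.0307
[out]/[in] = 10^(-1.0307) = 0.09317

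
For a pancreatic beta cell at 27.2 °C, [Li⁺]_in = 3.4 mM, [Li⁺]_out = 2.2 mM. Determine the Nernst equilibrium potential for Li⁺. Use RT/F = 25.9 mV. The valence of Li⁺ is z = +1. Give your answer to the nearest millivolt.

-11 mV

E = (25.9/z) · ln([Li⁺]_out/[Li⁺]_in) with z = +1.
= (25.9/1) · ln(2.2/3.4) = 25.90 · ln(0.6471)
= 25.90 · (-0.4353) = -11.27 mV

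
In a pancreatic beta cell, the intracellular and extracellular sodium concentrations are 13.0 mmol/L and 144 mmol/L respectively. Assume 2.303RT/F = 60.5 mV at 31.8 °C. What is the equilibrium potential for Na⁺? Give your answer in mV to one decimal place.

63.2 mV

E = (60.5/z) · log₁₀([Na⁺]_out/[Na⁺]_in) with z = +1.
= (60.5/1) · log₁₀(144/13.0) = 60.50 · log₁₀(11.08)
= 60.50 · (1.0444) = 63.19 mV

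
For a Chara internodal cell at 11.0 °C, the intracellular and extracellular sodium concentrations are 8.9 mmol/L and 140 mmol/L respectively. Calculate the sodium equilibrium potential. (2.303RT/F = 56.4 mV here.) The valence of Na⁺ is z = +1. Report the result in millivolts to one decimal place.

67.5 mV

E = (56.4/z) · log₁₀([Na⁺]_out/[Na⁺]_in) with z = +1.
= (56.4/1) · log₁₀(140/8.9) = 56.40 · log₁₀(15.73)
= 56.40 · (1.1967) = 67.50 mV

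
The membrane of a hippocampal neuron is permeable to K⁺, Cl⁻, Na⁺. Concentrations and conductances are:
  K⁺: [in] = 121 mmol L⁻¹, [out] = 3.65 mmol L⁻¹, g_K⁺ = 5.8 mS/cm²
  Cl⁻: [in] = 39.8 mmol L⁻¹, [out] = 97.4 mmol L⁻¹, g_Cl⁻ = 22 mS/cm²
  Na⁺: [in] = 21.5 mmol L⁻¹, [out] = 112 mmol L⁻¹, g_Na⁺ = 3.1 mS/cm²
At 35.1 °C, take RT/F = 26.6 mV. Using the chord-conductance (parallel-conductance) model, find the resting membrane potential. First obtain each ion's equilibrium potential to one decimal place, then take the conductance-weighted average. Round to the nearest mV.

-30 mV

E_K⁺ = (26.6/1)·ln(3.65/121) = -93.1 mV
E_Cl⁻ = (26.6/-1)·ln(97.4/39.8) = -23.8 mV
E_Na⁺ = (26.6/1)·ln(112/21.5) = 43.9 mV
Vm = (Σ gᵢEᵢ)/(Σ gᵢ) = (5.8·-93.1 + 22·-23.8 + 3.1·43.9) / (5.8 + 22 + 3.1)
= -927.49 / 30.9 = -30.02 mV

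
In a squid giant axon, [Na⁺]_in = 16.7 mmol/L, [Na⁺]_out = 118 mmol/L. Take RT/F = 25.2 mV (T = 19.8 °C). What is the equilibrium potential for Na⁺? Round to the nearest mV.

49 mV

E = (25.2/z) · ln([Na⁺]_out/[Na⁺]_in) with z = +1.
= (25.2/1) · ln(118/16.7) = 25.20 · ln(7.066)
= 25.20 · (1.9553) = 49.27 mV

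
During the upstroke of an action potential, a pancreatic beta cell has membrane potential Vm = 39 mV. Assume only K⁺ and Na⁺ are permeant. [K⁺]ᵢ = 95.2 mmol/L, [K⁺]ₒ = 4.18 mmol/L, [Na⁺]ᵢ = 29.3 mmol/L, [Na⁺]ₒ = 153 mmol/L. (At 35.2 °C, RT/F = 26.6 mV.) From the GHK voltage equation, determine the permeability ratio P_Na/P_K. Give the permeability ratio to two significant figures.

Let α = P_Na/P_K. GHK: Vm = 26.6·ln[(Kₒ + α·Naₒ)/(Kᵢ + α·Naᵢ)].
e^(Vm/26.6) = e^(39.0/26.6) = 4.3326
So 4.3326·(Kᵢ + α·Naᵢ) = Kₒ + α·Naₒ → α = (4.3326·95.2 − 4.18) / (153.0 − 4.3326·29.3)
α = (412.5 − 4.18) / (153.0 − 126.9) = 408.3/26.06 = 15.67

16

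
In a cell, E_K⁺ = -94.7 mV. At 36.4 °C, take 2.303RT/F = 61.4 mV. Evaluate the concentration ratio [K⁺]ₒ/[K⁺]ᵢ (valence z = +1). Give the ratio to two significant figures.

log₁₀([out]/[in]) = E·z/(61.4) = -94.7 × 1 / 61.4 = -1.5423
[out]/[in] = 10^(-1.5423) = 0.02868

0.029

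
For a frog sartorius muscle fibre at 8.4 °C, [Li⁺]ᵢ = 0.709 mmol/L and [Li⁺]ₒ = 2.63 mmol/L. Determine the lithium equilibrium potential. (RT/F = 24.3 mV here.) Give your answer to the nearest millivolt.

32 mV

E = (24.3/z) · ln([Li⁺]_out/[Li⁺]_in) with z = +1.
= (24.3/1) · ln(2.63/0.709) = 24.30 · ln(3.709)
= 24.30 · (1.3109) = 31.85 mV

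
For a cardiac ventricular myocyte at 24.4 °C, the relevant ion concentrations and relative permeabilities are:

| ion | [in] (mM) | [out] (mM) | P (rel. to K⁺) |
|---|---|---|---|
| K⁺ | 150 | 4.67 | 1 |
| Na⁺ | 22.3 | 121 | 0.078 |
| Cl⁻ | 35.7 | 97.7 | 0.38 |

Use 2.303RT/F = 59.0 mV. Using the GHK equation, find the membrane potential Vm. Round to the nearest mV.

-49 mV

Vm = 59.0 · log₁₀[(Σ P·[cation]ₒ + Σ P·[anion]ᵢ) / (Σ P·[cation]ᵢ + Σ P·[anion]ₒ)]
Numerator = 1×4.67 + 0.078×121 + 0.38×35.7 = 27.67
Denominator = 1×150 + 0.078×22.3 + 0.38×97.7 = 188.9
Vm = 59.0 · log₁₀(0.14653) = 59.0 × (-0.8341) = -49.21 mV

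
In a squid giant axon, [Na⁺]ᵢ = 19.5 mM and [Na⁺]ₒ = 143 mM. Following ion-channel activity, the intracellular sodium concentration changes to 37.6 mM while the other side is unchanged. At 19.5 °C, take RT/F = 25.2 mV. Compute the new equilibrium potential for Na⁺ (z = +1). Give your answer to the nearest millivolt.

After the shift: [Na⁺]_out = 143, [Na⁺]_in = 37.6 mM.
E_new = (25.2/1)·ln(143/37.6) = 25.20 · (1.3358) = 33.66 mV

34 mV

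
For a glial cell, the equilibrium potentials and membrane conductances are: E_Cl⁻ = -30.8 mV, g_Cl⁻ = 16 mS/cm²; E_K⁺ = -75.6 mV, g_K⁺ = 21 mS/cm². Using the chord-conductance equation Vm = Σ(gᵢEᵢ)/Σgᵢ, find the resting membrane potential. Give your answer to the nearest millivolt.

Σ gᵢEᵢ = 16·(-30.8) + 21·(-75.6) = -2080.40
Σ gᵢ = 16 + 21 = 37
Vm = -2080.40 / 37 = -56.23 mV

-56 mV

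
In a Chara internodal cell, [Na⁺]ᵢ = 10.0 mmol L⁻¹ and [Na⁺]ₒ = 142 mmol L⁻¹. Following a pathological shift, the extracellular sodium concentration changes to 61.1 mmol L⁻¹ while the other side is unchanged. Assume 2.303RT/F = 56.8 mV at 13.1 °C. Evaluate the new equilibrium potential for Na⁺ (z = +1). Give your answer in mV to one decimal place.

44.6 mV

After the shift: [Na⁺]_out = 61.1, [Na⁺]_in = 10.0 mmol L⁻¹.
E_new = (56.8/1)·log₁₀(61.1/10.0) = 56.80 · (0.7860) = 44.65 mV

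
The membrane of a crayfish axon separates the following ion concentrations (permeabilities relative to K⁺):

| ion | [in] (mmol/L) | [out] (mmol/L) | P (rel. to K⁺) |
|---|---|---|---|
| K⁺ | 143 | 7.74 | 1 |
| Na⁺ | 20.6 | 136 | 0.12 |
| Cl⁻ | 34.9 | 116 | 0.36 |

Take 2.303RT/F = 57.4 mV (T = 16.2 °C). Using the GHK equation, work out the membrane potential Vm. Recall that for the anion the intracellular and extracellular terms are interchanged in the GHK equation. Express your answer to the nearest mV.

-41 mV

Vm = 57.4 · log₁₀[(Σ P·[cation]ₒ + Σ P·[anion]ᵢ) / (Σ P·[cation]ᵢ + Σ P·[anion]ₒ)]
Numerator = 1×7.74 + 0.12×136 + 0.36×34.9 = 36.62
Denominator = 1×143 + 0.12×20.6 + 0.36×116 = 187.2
Vm = 57.4 · log₁₀(0.19561) = 57.4 × (-0.7086) = -40.67 mV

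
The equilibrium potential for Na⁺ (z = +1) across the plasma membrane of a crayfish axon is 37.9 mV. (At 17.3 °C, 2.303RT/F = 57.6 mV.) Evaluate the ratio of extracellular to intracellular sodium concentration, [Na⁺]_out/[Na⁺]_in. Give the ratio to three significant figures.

4.55

log₁₀([out]/[in]) = E·z/(57.6) = 37.9 × 1 / 57.6 = 0.6580
[out]/[in] = 10^(0.6580) = 4.55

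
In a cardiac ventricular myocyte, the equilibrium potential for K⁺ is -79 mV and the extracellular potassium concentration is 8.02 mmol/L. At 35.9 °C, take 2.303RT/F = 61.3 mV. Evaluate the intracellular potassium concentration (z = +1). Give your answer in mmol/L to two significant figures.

Nernst: E = (61.3/1) · log₁₀([out]/[in]), so log₁₀([out]/[in]) = -79.0 × 1 / 61.3 = -1.2887.
[out]/[in] = 10^(-1.2887) = 0.05143.
[in] = 8.02 / 0.05143 = 155.9 mmol/L.

160 mmol/L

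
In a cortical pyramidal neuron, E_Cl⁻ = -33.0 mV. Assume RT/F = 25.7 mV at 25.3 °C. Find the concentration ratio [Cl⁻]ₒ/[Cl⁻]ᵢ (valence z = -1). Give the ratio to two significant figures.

ln([out]/[in]) = E·z/(25.7) = -33.0 × -1 / 25.7 = 1.2840
[out]/[in] = e^(1.2840) = 3.611

3.6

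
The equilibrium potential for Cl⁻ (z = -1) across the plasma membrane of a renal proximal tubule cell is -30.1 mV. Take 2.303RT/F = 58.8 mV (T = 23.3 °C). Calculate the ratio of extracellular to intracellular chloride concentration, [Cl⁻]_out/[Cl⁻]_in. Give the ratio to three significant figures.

log₁₀([out]/[in]) = E·z/(58.8) = -30.1 × -1 / 58.8 = 0.5119
[out]/[in] = 10^(0.5119) = 3.25

3.25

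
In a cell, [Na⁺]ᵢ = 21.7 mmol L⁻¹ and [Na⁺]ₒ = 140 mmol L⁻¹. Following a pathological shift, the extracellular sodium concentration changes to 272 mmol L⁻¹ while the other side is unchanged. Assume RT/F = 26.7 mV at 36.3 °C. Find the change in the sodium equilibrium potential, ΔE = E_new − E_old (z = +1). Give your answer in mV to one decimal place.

17.7 mV

E_old = (26.7/1)·ln(140/21.7) = 49.78 mV
E_new = (26.7/1)·ln(272/21.7) = 67.51 mV
ΔE = 67.51 − (49.78) = 17.73 mV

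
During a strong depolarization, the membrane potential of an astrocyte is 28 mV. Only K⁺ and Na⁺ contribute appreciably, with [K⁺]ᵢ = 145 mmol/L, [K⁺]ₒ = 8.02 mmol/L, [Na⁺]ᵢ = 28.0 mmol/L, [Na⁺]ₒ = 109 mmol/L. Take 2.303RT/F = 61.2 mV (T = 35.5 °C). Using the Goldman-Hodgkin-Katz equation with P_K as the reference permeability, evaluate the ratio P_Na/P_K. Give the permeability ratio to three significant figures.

Let α = P_Na/P_K. GHK: Vm = 61.2·log₁₀[(Kₒ + α·Naₒ)/(Kᵢ + α·Naᵢ)].
10^(Vm/61.2) = 10^(28.0/61.2) = 2.8676
So 2.8676·(Kᵢ + α·Naᵢ) = Kₒ + α·Naₒ → α = (2.8676·145.0 − 8.02) / (109.0 − 2.8676·28.0)
α = (415.8 − 8.02) / (109.0 − 80.29) = 407.8/28.71 = 14.2

14.2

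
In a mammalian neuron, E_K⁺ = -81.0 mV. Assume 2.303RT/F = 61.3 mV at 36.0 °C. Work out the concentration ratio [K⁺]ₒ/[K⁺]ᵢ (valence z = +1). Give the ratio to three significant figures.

log₁₀([out]/[in]) = E·z/(61.3) = -81.0 × 1 / 61.3 = -1.3214
[out]/[in] = 10^(-1.3214) = 0.04771

0.0477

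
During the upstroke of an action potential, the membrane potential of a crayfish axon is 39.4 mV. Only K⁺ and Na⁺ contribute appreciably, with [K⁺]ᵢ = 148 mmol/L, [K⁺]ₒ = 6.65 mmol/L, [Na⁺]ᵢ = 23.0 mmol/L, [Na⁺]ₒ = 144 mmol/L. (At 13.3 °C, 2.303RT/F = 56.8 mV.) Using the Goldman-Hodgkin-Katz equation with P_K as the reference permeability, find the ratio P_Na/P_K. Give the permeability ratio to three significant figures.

23.8

Let α = P_Na/P_K. GHK: Vm = 56.8·log₁₀[(Kₒ + α·Naₒ)/(Kᵢ + α·Naᵢ)].
10^(Vm/56.8) = 10^(39.4/56.8) = 4.9393
So 4.9393·(Kᵢ + α·Naᵢ) = Kₒ + α·Naₒ → α = (4.9393·148.0 − 6.65) / (144.0 − 4.9393·23.0)
α = (731 − 6.65) / (144.0 − 113.6) = 724.4/30.4 = 23.83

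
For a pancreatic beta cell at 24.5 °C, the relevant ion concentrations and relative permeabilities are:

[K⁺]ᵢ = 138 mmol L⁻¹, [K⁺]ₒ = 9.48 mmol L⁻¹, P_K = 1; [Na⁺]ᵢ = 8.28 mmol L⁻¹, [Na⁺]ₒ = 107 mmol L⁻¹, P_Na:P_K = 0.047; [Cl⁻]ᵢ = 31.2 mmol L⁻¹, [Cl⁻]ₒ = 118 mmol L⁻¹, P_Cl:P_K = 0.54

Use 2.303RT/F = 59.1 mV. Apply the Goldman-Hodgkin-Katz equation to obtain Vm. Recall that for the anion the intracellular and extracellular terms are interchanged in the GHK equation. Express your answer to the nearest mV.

Vm = 59.1 · log₁₀[(Σ P·[cation]ₒ + Σ P·[anion]ᵢ) / (Σ P·[cation]ᵢ + Σ P·[anion]ₒ)]
Numerator = 1×9.48 + 0.047×107 + 0.54×31.2 = 31.36
Denominator = 1×138 + 0.047×8.28 + 0.54×118 = 202.1
Vm = 59.1 · log₁₀(0.15515) = 59.1 × (-0.8093) = -47.83 mV

-48 mV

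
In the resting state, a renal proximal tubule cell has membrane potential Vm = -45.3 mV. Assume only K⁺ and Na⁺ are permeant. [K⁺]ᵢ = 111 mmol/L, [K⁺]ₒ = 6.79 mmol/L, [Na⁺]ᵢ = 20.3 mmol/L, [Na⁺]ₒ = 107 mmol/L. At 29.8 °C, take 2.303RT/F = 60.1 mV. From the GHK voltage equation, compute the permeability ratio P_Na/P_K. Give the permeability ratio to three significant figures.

Let α = P_Na/P_K. GHK: Vm = 60.1·log₁₀[(Kₒ + α·Naₒ)/(Kᵢ + α·Naᵢ)].
10^(Vm/60.1) = 10^(-45.3/60.1) = 0.1763
So 0.1763·(Kᵢ + α·Naᵢ) = Kₒ + α·Naₒ → α = (0.1763·111.0 − 6.79) / (107.0 − 0.1763·20.3)
α = (19.57 − 6.79) / (107.0 − 3.579) = 12.78/103.4 = 0.1236

0.124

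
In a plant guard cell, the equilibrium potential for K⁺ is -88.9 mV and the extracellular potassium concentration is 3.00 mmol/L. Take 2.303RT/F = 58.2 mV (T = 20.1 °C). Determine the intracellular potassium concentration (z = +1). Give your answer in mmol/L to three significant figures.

101 mmol/L

Nernst: E = (58.2/1) · log₁₀([out]/[in]), so log₁₀([out]/[in]) = -88.9 × 1 / 58.2 = -1.5275.
[out]/[in] = 10^(-1.5275) = 0.02968.
[in] = 3.00 / 0.02968 = 101.1 mmol/L.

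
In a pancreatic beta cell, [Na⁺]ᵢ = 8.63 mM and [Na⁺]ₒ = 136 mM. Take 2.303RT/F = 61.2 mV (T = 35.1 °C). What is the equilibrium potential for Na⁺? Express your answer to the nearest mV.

E = (61.2/z) · log₁₀([Na⁺]_out/[Na⁺]_in) with z = +1.
= (61.2/1) · log₁₀(136/8.63) = 61.20 · log₁₀(15.76)
= 61.20 · (1.1975) = 73.29 mV

73 mV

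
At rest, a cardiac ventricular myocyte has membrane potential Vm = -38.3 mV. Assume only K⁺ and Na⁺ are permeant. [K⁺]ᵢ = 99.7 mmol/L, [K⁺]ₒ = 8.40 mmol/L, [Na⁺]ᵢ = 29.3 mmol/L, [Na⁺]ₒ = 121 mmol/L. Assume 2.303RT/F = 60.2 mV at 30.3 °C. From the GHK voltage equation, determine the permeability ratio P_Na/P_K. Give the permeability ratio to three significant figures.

Let α = P_Na/P_K. GHK: Vm = 60.2·log₁₀[(Kₒ + α·Naₒ)/(Kᵢ + α·Naᵢ)].
10^(Vm/60.2) = 10^(-38.3/60.2) = 0.23109
So 0.23109·(Kᵢ + α·Naᵢ) = Kₒ + α·Naₒ → α = (0.23109·99.7 − 8.4) / (121.0 − 0.23109·29.3)
α = (23.04 − 8.4) / (121.0 − 6.771) = 14.64/114.2 = 0.1282

0.128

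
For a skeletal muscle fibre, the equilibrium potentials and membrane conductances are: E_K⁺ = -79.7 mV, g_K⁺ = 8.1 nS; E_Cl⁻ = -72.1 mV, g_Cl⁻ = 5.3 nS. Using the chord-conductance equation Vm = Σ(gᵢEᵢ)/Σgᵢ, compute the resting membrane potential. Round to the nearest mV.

Σ gᵢEᵢ = 8.1·(-79.7) + 5.3·(-72.1) = -1027.70
Σ gᵢ = 8.1 + 5.3 = 13.4
Vm = -1027.70 / 13.4 = -76.69 mV

-77 mV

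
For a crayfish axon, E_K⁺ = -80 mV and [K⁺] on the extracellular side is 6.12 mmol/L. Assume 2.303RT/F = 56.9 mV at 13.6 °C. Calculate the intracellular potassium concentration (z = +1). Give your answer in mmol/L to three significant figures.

Nernst: E = (56.9/1) · log₁₀([out]/[in]), so log₁₀([out]/[in]) = -80.0 × 1 / 56.9 = -1.4060.
[out]/[in] = 10^(-1.4060) = 0.03927.
[in] = 6.12 / 0.03927 = 155.9 mmol/L.

156 mmol/L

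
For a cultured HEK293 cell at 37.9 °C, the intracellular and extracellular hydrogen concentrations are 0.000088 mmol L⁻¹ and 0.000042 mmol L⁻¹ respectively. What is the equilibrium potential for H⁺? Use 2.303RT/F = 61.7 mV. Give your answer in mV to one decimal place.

E = (61.7/z) · log₁₀([H⁺]_out/[H⁺]_in) with z = +1.
= (61.7/1) · log₁₀(0.000042/0.000088) = 61.70 · log₁₀(0.4773)
= 61.70 · (-0.3212) = -19.82 mV

-19.8 mV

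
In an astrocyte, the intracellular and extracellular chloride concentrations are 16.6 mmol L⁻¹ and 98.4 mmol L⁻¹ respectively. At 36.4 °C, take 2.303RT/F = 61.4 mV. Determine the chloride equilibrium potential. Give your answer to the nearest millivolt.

-47 mV

E = (61.4/z) · log₁₀([Cl⁻]_out/[Cl⁻]_in) with z = -1.
For an anion, dividing by z = -1 reverses the sign.
= (61.4/-1) · log₁₀(98.4/16.6) = -61.40 · log₁₀(5.928)
= -61.40 · (0.7729) = -47.46 mV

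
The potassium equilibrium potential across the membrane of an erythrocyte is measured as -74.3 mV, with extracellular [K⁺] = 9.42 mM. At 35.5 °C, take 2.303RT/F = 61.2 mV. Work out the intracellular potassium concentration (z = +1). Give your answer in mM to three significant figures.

Nernst: E = (61.2/1) · log₁₀([out]/[in]), so log₁₀([out]/[in]) = -74.3 × 1 / 61.2 = -1.2141.
[out]/[in] = 10^(-1.2141) = 0.06109.
[in] = 9.42 / 0.06109 = 154.2 mM.

154 mM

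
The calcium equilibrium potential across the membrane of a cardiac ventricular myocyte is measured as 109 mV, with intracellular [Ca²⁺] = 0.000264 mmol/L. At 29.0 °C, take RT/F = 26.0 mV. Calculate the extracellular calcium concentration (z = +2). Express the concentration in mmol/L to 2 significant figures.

1.2 mmol/L

Nernst: E = (26.0/2) · ln([out]/[in]), so ln([out]/[in]) = 109.0 × 2 / 26.0 = 8.3846.
[out]/[in] = e^(8.3846) = 4379.
[out] = 4379 × 0.000264 = 1.156 mmol/L.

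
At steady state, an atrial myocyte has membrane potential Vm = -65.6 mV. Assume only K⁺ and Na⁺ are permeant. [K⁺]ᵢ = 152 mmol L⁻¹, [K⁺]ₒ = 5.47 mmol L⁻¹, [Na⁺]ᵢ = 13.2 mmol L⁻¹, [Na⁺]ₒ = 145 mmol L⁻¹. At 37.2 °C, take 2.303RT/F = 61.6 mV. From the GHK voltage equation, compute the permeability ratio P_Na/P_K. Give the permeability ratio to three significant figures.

Let α = P_Na/P_K. GHK: Vm = 61.6·log₁₀[(Kₒ + α·Naₒ)/(Kᵢ + α·Naᵢ)].
10^(Vm/61.6) = 10^(-65.6/61.6) = 0.086112
So 0.086112·(Kᵢ + α·Naᵢ) = Kₒ + α·Naₒ → α = (0.086112·152.0 − 5.47) / (145.0 − 0.086112·13.2)
α = (13.09 − 5.47) / (145.0 − 1.137) = 7.619/143.9 = 0.05296

0.0530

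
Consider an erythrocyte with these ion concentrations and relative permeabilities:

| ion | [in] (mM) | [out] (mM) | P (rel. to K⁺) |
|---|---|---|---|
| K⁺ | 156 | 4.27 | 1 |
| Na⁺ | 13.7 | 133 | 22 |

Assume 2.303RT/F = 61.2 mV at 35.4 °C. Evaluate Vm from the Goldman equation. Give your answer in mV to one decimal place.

49.4 mV

Vm = 61.2 · log₁₀[(Σ P·[cation]ₒ + Σ P·[anion]ᵢ) / (Σ P·[cation]ᵢ + Σ P·[anion]ₒ)]
Numerator = 1×4.27 + 22×133 = 2930
Denominator = 1×156 + 22×13.7 = 457.4
Vm = 61.2 · log₁₀(6.4064) = 61.2 × (0.8066) = 49.36 mV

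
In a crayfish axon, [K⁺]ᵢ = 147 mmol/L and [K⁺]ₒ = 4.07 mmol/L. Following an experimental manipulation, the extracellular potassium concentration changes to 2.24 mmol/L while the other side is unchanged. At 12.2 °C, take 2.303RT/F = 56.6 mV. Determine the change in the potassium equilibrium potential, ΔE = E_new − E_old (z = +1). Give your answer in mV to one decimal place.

-14.7 mV

E_old = (56.6/1)·log₁₀(4.07/147) = -88.17 mV
E_new = (56.6/1)·log₁₀(2.24/147) = -102.85 mV
ΔE = -102.85 − (-88.17) = -14.68 mV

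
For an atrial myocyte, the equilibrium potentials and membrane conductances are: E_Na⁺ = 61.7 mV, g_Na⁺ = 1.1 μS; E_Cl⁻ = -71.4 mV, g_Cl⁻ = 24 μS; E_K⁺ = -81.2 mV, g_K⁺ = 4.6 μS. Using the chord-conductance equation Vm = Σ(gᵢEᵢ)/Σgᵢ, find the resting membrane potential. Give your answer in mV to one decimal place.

Σ gᵢEᵢ = 1.1·(61.7) + 24·(-71.4) + 4.6·(-81.2) = -2019.25
Σ gᵢ = 1.1 + 24 + 4.6 = 29.7
Vm = -2019.25 / 29.7 = -67.99 mV

-68.0 mV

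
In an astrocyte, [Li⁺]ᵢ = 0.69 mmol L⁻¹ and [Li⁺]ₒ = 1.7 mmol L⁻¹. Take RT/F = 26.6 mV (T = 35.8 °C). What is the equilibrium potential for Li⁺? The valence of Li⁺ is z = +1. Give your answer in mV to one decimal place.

E = (26.6/z) · ln([Li⁺]_out/[Li⁺]_in) with z = +1.
= (26.6/1) · ln(1.7/0.69) = 26.60 · ln(2.464)
= 26.60 · (0.9017) = 23.99 mV

24.0 mV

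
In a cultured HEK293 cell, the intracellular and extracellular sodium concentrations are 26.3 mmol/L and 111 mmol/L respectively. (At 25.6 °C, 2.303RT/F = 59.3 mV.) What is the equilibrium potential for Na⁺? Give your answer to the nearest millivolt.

E = (59.3/z) · log₁₀([Na⁺]_out/[Na⁺]_in) with z = +1.
= (59.3/1) · log₁₀(111/26.3) = 59.30 · log₁₀(4.221)
= 59.30 · (0.6254) = 37.08 mV

37 mV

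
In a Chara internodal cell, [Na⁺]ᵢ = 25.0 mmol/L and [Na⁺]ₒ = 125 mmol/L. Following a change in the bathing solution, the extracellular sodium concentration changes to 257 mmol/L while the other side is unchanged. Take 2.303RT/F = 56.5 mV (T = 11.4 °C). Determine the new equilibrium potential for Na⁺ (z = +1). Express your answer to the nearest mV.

After the shift: [Na⁺]_out = 257, [Na⁺]_in = 25.0 mmol/L.
E_new = (56.5/1)·log₁₀(257/25.0) = 56.50 · (1.0120) = 57.18 mV

57 mV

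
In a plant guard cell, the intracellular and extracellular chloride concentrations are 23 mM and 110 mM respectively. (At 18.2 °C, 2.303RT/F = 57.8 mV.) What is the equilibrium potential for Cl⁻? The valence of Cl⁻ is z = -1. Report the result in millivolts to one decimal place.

-39.3 mV

E = (57.8/z) · log₁₀([Cl⁻]_out/[Cl⁻]_in) with z = -1.
For an anion, dividing by z = -1 reverses the sign.
= (57.8/-1) · log₁₀(110/23) = -57.80 · log₁₀(4.783)
= -57.80 · (0.6797) = -39.28 mV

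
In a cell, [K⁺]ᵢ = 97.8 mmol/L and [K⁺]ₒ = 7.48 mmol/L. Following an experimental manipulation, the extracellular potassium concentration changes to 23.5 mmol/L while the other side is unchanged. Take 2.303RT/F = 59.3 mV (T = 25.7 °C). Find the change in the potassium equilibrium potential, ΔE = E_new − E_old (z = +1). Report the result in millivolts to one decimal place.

29.5 mV

E_old = (59.3/1)·log₁₀(7.48/97.8) = -66.20 mV
E_new = (59.3/1)·log₁₀(23.5/97.8) = -36.72 mV
ΔE = -36.72 − (-66.20) = 29.48 mV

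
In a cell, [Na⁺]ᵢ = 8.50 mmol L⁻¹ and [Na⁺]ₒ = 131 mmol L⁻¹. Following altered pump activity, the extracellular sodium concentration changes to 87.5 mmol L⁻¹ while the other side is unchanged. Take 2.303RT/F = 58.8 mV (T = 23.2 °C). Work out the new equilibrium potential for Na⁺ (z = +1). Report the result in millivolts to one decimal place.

59.5 mV

After the shift: [Na⁺]_out = 87.5, [Na⁺]_in = 8.50 mmol L⁻¹.
E_new = (58.8/1)·log₁₀(87.5/8.50) = 58.80 · (1.0126) = 59.54 mV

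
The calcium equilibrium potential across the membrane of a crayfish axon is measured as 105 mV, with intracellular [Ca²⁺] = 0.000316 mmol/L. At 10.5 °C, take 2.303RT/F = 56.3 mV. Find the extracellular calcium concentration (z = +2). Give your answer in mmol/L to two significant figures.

1.7 mmol/L

Nernst: E = (56.3/2) · log₁₀([out]/[in]), so log₁₀([out]/[in]) = 105.0 × 2 / 56.3 = 3.7300.
[out]/[in] = 10^(3.7300) = 5371.
[out] = 5371 × 0.000316 = 1.697 mmol/L.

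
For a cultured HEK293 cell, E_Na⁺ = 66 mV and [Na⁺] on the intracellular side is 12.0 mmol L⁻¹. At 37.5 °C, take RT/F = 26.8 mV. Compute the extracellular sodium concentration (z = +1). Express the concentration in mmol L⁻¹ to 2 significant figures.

Nernst: E = (26.8/1) · ln([out]/[in]), so ln([out]/[in]) = 66.0 × 1 / 26.8 = 2.4627.
[out]/[in] = e^(2.4627) = 11.74.
[out] = 11.74 × 12.0 = 140.8 mmol L⁻¹.

140 mmol L⁻¹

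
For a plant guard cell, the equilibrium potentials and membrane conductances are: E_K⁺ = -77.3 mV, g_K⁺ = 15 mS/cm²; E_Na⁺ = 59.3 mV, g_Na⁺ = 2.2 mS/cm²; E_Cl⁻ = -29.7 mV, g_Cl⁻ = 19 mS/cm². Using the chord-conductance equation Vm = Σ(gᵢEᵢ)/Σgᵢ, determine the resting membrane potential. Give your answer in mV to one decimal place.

Σ gᵢEᵢ = 15·(-77.3) + 2.2·(59.3) + 19·(-29.7) = -1593.34
Σ gᵢ = 15 + 2.2 + 19 = 36.2
Vm = -1593.34 / 36.2 = -44.01 mV

-44.0 mV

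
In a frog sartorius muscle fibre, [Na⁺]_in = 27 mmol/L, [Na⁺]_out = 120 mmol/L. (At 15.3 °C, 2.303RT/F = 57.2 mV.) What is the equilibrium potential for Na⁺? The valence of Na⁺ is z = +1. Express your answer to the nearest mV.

37 mV

E = (57.2/z) · log₁₀([Na⁺]_out/[Na⁺]_in) with z = +1.
= (57.2/1) · log₁₀(120/27) = 57.20 · log₁₀(4.444)
= 57.20 · (0.6478) = 37.06 mV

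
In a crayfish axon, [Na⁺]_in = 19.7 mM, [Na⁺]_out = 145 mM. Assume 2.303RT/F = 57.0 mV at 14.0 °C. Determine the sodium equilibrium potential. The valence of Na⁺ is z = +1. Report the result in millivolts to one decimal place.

49.4 mV

E = (57.0/z) · log₁₀([Na⁺]_out/[Na⁺]_in) with z = +1.
= (57.0/1) · log₁₀(145/19.7) = 57.00 · log₁₀(7.36)
= 57.00 · (0.8669) = 49.41 mV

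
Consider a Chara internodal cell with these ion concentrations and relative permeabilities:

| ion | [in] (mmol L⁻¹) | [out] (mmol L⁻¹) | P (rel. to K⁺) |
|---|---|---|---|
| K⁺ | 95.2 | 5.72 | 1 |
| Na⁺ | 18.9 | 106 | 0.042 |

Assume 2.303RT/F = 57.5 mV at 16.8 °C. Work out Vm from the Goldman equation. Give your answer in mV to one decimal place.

-56.1 mV

Vm = 57.5 · log₁₀[(Σ P·[cation]ₒ + Σ P·[anion]ᵢ) / (Σ P·[cation]ᵢ + Σ P·[anion]ₒ)]
Numerator = 1×5.72 + 0.042×106 = 10.17
Denominator = 1×95.2 + 0.042×18.9 = 95.99
Vm = 57.5 · log₁₀(0.10597) = 57.5 × (-0.9748) = -56.05 mV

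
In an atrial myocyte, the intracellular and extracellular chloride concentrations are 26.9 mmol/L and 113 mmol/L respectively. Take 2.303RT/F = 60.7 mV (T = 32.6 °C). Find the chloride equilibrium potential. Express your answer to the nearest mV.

E = (60.7/z) · log₁₀([Cl⁻]_out/[Cl⁻]_in) with z = -1.
For an anion, dividing by z = -1 reverses the sign.
= (60.7/-1) · log₁₀(113/26.9) = -60.70 · log₁₀(4.201)
= -60.70 · (0.6233) = -37.84 mV

-38 mV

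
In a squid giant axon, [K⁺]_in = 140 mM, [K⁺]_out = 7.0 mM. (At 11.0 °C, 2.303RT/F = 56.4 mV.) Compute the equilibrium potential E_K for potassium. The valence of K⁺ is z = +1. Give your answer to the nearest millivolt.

E = (56.4/z) · log₁₀([K⁺]_out/[K⁺]_in) with z = +1.
= (56.4/1) · log₁₀(7.0/140) = 56.40 · log₁₀(0.05)
= 56.40 · (-1.3010) = -73.38 mV

-73 mV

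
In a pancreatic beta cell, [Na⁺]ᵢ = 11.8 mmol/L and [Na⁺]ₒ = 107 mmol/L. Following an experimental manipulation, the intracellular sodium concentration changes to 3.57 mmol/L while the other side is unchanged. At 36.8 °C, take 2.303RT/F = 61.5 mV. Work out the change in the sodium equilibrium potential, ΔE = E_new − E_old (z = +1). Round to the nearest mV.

E_old = (61.5/1)·log₁₀(107/11.8) = 58.89 mV
E_new = (61.5/1)·log₁₀(107/3.57) = 90.82 mV
ΔE = 90.82 − (58.89) = 31.93 mV

32 mV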